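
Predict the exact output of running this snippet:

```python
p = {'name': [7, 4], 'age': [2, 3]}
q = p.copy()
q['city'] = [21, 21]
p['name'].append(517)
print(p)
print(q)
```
{'name': [7, 4, 517], 'age': [2, 3]}
{'name': [7, 4, 517], 'age': [2, 3], 'city': [21, 21]}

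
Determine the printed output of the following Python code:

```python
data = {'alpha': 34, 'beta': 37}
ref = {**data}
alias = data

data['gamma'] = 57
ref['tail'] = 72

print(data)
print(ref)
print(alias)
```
{'alpha': 34, 'beta': 37, 'gamma': 57}
{'alpha': 34, 'beta': 37, 'tail': 72}
{'alpha': 34, 'beta': 37, 'gamma': 57}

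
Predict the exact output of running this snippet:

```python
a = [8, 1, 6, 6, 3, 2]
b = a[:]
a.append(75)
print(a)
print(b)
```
[8, 1, 6, 6, 3, 2, 75]
[8, 1, 6, 6, 3, 2]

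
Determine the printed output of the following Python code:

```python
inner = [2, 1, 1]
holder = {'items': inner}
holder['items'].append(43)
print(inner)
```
[2, 1, 1, 43]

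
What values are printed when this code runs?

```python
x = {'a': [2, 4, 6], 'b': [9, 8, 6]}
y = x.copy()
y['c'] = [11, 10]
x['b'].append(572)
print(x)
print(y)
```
{'a': [2, 4, 6], 'b': [9, 8, 6, 572]}
{'a': [2, 4, 6], 'b': [9, 8, 6, 572], 'c': [11, 10]}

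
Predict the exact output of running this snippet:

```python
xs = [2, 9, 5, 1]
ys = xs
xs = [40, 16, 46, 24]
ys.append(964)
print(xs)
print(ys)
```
[40, 16, 46, 24]
[2, 9, 5, 1, 964]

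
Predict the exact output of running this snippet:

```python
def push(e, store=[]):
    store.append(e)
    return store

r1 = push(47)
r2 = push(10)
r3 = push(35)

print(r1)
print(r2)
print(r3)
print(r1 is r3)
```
[47, 10, 35]
[47, 10, 35]
[47, 10, 35]
True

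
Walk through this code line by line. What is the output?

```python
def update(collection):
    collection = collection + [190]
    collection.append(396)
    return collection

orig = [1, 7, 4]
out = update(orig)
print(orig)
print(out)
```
[1, 7, 4]
[1, 7, 4, 190, 396]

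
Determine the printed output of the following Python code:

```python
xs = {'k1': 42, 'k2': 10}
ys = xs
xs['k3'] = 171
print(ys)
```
{'k1': 42, 'k2': 10, 'k3': 171}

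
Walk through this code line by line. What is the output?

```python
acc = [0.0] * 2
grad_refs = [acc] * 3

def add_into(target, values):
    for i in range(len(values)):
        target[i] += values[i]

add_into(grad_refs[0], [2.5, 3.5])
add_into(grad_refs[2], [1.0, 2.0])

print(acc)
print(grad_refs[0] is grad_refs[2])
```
[3.5, 5.5]
True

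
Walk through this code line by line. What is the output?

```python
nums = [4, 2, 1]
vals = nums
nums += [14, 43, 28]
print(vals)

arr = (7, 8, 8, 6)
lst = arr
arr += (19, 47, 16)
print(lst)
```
[4, 2, 1, 14, 43, 28]
(7, 8, 8, 6)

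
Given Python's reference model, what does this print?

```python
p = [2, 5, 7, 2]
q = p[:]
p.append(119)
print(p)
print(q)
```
[2, 5, 7, 2, 119]
[2, 5, 7, 2]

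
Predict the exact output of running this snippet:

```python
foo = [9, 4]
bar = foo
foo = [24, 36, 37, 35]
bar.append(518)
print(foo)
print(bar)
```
[24, 36, 37, 35]
[9, 4, 518]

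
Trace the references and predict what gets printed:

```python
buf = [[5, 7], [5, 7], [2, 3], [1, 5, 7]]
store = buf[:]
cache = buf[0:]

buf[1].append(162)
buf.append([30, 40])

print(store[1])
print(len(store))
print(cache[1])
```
[5, 7, 162]
4
[5, 7, 162]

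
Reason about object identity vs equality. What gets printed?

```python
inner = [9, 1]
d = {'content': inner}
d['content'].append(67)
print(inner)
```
[9, 1, 67]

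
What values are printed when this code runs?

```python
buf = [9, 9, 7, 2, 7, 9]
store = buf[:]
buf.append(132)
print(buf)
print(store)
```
[9, 9, 7, 2, 7, 9, 132]
[9, 9, 7, 2, 7, 9]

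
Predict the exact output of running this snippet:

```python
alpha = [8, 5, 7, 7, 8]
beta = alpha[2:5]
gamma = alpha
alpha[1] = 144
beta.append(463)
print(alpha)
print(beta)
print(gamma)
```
[8, 144, 7, 7, 8]
[7, 7, 8, 463]
[8, 144, 7, 7, 8]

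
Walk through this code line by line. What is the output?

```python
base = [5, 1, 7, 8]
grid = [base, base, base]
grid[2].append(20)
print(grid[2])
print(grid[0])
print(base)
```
[5, 1, 7, 8, 20]
[5, 1, 7, 8, 20]
[5, 1, 7, 8, 20]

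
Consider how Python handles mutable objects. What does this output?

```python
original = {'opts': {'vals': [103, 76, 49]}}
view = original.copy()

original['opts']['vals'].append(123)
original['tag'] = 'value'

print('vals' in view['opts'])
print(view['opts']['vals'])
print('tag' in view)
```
True
[103, 76, 49, 123]
False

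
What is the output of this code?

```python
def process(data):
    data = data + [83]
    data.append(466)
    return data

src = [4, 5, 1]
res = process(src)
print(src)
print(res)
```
[4, 5, 1]
[4, 5, 1, 83, 466]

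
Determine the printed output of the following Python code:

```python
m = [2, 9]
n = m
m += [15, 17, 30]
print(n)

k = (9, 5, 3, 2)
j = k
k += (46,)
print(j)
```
[2, 9, 15, 17, 30]
(9, 5, 3, 2)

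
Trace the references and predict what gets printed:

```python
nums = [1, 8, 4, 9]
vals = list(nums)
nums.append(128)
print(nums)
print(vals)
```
[1, 8, 4, 9, 128]
[1, 8, 4, 9]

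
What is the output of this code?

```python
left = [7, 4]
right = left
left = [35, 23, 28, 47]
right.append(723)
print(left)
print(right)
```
[35, 23, 28, 47]
[7, 4, 723]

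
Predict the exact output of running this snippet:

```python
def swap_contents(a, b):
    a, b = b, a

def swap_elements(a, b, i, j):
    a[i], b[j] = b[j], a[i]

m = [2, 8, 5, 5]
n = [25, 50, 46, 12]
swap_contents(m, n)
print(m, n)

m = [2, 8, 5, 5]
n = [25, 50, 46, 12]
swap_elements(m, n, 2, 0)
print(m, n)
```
[2, 8, 5, 5] [25, 50, 46, 12]
[2, 8, 25, 5] [5, 50, 46, 12]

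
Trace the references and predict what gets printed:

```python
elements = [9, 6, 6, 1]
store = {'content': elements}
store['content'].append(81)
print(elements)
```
[9, 6, 6, 1, 81]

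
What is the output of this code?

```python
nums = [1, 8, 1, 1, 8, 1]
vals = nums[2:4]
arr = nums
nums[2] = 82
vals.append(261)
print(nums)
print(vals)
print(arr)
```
[1, 8, 82, 1, 8, 1]
[1, 1, 261]
[1, 8, 82, 1, 8, 1]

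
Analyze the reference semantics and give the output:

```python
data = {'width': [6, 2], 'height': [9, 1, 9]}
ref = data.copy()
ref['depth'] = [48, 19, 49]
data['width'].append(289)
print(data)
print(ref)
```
{'width': [6, 2, 289], 'height': [9, 1, 9]}
{'width': [6, 2, 289], 'height': [9, 1, 9], 'depth': [48, 19, 49]}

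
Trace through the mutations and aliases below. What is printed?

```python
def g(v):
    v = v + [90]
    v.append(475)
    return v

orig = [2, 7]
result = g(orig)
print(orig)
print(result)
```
[2, 7]
[2, 7, 90, 475]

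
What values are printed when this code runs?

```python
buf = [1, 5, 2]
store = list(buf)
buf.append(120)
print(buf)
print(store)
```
[1, 5, 2, 120]
[1, 5, 2]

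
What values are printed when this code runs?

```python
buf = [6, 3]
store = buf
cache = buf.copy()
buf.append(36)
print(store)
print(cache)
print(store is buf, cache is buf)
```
[6, 3, 36]
[6, 3]
True False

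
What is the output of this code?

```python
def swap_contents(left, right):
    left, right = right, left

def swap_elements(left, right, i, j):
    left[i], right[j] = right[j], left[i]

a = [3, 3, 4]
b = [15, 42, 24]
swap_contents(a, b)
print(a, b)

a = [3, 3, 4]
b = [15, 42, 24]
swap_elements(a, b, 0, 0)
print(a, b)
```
[3, 3, 4] [15, 42, 24]
[15, 3, 4] [3, 42, 24]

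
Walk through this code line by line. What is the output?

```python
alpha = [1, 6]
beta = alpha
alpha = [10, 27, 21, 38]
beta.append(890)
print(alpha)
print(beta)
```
[10, 27, 21, 38]
[1, 6, 890]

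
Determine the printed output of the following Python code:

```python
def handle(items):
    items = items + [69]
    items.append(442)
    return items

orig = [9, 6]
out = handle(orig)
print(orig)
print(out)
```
[9, 6]
[9, 6, 69, 442]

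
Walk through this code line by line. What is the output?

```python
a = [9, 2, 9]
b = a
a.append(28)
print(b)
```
[9, 2, 9, 28]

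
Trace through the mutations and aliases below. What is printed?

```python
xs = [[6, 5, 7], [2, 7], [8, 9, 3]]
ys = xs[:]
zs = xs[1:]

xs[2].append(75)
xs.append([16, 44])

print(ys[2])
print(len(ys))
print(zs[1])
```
[8, 9, 3, 75]
3
[8, 9, 3, 75]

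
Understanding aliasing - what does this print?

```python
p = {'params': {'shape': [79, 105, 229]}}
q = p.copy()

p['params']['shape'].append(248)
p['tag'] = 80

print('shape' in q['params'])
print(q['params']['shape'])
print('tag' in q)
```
True
[79, 105, 229, 248]
False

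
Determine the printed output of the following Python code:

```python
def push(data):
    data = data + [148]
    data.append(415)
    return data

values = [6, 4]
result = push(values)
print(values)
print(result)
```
[6, 4]
[6, 4, 148, 415]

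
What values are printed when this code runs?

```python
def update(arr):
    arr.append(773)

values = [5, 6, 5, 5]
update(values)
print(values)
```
[5, 6, 5, 5, 773]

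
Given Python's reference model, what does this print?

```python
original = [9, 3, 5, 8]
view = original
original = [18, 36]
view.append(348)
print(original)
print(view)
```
[18, 36]
[9, 3, 5, 8, 348]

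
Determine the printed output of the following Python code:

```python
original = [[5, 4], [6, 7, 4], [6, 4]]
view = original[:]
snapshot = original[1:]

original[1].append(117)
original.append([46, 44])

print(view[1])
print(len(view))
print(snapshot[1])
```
[6, 7, 4, 117]
3
[6, 4]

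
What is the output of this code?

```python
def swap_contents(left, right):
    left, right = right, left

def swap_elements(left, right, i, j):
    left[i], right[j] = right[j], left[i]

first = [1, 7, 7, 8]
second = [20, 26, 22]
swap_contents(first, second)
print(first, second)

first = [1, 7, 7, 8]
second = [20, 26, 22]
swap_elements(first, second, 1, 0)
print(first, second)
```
[1, 7, 7, 8] [20, 26, 22]
[1, 20, 7, 8] [7, 26, 22]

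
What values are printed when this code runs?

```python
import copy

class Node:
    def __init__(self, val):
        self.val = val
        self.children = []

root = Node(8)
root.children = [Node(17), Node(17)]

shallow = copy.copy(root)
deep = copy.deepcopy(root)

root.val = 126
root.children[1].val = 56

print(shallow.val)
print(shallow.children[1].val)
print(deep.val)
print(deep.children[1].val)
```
8
56
8
17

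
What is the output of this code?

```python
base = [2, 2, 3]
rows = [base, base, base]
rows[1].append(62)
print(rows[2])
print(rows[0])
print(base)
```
[2, 2, 3, 62]
[2, 2, 3, 62]
[2, 2, 3, 62]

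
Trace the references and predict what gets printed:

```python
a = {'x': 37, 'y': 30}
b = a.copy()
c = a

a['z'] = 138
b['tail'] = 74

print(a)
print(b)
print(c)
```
{'x': 37, 'y': 30, 'z': 138}
{'x': 37, 'y': 30, 'tail': 74}
{'x': 37, 'y': 30, 'z': 138}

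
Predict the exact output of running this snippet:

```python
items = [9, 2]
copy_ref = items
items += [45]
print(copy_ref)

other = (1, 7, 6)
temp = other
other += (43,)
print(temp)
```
[9, 2, 45]
(1, 7, 6)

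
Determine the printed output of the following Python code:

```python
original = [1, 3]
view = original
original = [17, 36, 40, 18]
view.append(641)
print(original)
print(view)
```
[17, 36, 40, 18]
[1, 3, 641]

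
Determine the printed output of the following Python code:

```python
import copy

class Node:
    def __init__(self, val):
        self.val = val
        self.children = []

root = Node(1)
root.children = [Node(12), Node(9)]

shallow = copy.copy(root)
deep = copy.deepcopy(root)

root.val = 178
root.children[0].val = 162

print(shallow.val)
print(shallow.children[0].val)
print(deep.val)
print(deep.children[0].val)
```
1
162
1
12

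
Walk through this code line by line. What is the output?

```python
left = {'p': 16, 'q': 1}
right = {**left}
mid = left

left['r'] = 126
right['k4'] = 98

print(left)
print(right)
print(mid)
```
{'p': 16, 'q': 1, 'r': 126}
{'p': 16, 'q': 1, 'k4': 98}
{'p': 16, 'q': 1, 'r': 126}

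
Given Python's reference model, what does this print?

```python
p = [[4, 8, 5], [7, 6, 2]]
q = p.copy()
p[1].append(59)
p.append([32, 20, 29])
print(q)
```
[[4, 8, 5], [7, 6, 2, 59]]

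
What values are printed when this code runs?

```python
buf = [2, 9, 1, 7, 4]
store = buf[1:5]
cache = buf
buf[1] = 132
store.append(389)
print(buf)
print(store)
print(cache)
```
[2, 132, 1, 7, 4]
[9, 1, 7, 4, 389]
[2, 132, 1, 7, 4]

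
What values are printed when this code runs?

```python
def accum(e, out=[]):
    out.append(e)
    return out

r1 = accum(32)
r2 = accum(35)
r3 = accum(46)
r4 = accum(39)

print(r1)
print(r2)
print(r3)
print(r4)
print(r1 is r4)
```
[32, 35, 46, 39]
[32, 35, 46, 39]
[32, 35, 46, 39]
[32, 35, 46, 39]
True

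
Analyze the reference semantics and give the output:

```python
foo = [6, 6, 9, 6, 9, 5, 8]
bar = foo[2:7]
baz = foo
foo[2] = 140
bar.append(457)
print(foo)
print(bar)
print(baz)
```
[6, 6, 140, 6, 9, 5, 8]
[9, 6, 9, 5, 8, 457]
[6, 6, 140, 6, 9, 5, 8]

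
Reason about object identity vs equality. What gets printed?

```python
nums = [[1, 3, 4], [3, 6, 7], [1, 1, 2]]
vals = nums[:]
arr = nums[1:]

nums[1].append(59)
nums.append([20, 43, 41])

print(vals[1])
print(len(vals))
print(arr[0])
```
[3, 6, 7, 59]
3
[3, 6, 7, 59]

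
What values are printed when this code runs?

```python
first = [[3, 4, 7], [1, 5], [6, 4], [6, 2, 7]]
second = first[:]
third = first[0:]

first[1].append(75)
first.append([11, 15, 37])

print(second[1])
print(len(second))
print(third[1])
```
[1, 5, 75]
4
[1, 5, 75]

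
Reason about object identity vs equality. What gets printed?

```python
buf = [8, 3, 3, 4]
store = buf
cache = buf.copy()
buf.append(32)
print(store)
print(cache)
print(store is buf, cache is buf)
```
[8, 3, 3, 4, 32]
[8, 3, 3, 4]
True False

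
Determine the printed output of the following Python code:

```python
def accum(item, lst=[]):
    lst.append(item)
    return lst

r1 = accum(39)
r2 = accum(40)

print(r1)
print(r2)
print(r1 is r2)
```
[39, 40]
[39, 40]
True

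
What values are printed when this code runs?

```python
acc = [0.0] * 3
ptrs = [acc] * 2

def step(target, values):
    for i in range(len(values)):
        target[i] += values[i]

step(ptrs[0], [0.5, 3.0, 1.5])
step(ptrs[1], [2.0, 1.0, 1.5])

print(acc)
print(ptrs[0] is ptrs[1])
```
[2.5, 4.0, 3.0]
True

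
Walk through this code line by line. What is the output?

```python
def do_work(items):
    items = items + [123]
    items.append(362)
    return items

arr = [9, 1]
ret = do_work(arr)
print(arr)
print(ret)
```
[9, 1]
[9, 1, 123, 362]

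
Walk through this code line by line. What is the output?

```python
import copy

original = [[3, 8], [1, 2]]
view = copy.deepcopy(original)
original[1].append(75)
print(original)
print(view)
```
[[3, 8], [1, 2, 75]]
[[3, 8], [1, 2]]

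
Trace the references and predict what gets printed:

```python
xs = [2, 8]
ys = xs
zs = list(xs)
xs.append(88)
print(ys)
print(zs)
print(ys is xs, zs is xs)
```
[2, 8, 88]
[2, 8]
True False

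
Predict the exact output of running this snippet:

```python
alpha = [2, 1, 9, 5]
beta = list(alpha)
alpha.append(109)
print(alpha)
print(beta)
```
[2, 1, 9, 5, 109]
[2, 1, 9, 5]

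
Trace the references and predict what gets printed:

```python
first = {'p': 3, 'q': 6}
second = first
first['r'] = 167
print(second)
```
{'p': 3, 'q': 6, 'r': 167}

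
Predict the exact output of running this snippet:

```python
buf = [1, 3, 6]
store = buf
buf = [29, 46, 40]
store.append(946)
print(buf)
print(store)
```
[29, 46, 40]
[1, 3, 6, 946]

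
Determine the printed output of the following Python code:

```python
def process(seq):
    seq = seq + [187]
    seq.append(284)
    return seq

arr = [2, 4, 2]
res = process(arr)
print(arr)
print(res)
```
[2, 4, 2]
[2, 4, 2, 187, 284]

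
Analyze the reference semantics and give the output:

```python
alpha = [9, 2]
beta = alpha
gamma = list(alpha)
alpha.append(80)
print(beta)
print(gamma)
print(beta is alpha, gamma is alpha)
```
[9, 2, 80]
[9, 2]
True False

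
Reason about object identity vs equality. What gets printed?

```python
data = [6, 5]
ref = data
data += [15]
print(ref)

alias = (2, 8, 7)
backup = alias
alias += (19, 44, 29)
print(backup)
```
[6, 5, 15]
(2, 8, 7)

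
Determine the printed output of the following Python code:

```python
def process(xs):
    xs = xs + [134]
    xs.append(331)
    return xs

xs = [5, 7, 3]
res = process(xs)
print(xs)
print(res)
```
[5, 7, 3]
[5, 7, 3, 134, 331]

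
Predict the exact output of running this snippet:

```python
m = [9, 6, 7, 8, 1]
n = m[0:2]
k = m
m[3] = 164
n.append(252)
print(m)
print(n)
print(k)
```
[9, 6, 7, 164, 1]
[9, 6, 252]
[9, 6, 7, 164, 1]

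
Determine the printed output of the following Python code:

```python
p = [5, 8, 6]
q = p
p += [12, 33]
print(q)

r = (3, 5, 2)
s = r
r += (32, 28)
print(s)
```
[5, 8, 6, 12, 33]
(3, 5, 2)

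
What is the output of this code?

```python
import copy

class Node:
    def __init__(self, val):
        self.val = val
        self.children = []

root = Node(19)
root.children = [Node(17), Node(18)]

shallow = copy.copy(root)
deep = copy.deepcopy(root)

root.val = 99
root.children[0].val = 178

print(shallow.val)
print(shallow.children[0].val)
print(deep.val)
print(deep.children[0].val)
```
19
178
19
17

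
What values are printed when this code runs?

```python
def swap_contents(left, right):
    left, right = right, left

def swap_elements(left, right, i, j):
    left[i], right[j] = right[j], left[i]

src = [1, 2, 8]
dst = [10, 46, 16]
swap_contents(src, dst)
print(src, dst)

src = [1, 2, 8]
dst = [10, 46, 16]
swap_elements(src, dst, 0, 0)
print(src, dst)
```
[1, 2, 8] [10, 46, 16]
[10, 2, 8] [1, 46, 16]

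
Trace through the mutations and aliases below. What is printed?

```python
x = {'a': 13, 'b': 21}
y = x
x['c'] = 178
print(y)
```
{'a': 13, 'b': 21, 'c': 178}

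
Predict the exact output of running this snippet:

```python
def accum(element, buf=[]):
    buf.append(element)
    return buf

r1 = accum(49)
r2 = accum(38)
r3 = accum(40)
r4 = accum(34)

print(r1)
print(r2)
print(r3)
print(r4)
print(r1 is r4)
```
[49, 38, 40, 34]
[49, 38, 40, 34]
[49, 38, 40, 34]
[49, 38, 40, 34]
True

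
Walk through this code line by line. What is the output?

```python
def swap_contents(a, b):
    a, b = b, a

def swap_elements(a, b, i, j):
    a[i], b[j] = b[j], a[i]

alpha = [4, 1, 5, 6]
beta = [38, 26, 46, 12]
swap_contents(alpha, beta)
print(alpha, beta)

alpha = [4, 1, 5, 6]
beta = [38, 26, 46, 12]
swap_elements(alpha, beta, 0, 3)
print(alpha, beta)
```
[4, 1, 5, 6] [38, 26, 46, 12]
[12, 1, 5, 6] [38, 26, 46, 4]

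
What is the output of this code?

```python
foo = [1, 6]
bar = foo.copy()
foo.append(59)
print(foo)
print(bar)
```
[1, 6, 59]
[1, 6]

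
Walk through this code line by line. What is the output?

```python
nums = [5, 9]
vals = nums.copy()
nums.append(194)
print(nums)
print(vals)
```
[5, 9, 194]
[5, 9]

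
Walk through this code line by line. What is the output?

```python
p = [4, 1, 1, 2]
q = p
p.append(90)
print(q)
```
[4, 1, 1, 2, 90]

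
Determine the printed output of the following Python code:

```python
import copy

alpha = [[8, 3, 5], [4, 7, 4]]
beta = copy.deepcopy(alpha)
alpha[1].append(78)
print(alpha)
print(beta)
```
[[8, 3, 5], [4, 7, 4, 78]]
[[8, 3, 5], [4, 7, 4]]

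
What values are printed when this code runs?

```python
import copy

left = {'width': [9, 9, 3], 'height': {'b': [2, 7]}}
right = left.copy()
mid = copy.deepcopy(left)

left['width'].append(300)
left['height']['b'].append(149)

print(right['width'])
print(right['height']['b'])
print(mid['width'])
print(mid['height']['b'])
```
[9, 9, 3, 300]
[2, 7, 149]
[9, 9, 3]
[2, 7]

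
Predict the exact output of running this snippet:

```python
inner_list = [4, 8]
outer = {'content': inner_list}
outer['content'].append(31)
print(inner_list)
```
[4, 8, 31]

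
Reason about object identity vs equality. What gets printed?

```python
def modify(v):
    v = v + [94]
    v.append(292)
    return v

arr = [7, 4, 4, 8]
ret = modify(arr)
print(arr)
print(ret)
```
[7, 4, 4, 8]
[7, 4, 4, 8, 94, 292]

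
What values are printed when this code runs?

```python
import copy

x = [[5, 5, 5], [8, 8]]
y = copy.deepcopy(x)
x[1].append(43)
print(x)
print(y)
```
[[5, 5, 5], [8, 8, 43]]
[[5, 5, 5], [8, 8]]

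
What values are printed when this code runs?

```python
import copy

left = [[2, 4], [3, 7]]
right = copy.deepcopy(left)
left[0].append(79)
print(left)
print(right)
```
[[2, 4, 79], [3, 7]]
[[2, 4], [3, 7]]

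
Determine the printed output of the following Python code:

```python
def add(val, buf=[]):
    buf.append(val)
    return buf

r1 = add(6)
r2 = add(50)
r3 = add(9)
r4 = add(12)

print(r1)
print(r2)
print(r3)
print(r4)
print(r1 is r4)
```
[6, 50, 9, 12]
[6, 50, 9, 12]
[6, 50, 9, 12]
[6, 50, 9, 12]
True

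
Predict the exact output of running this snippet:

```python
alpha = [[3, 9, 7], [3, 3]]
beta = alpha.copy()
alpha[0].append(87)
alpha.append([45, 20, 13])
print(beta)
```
[[3, 9, 7, 87], [3, 3]]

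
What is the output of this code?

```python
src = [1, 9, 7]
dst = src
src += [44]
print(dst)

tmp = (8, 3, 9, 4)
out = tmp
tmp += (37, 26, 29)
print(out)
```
[1, 9, 7, 44]
(8, 3, 9, 4)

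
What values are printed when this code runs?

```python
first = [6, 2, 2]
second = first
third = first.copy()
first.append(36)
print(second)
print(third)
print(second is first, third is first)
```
[6, 2, 2, 36]
[6, 2, 2]
True False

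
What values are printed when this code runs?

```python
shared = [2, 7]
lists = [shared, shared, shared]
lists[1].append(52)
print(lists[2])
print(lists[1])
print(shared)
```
[2, 7, 52]
[2, 7, 52]
[2, 7, 52]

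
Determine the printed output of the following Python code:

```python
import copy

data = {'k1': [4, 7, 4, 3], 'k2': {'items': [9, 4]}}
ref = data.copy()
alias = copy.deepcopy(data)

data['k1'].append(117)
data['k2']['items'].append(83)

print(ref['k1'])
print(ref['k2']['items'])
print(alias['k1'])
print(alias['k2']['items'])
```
[4, 7, 4, 3, 117]
[9, 4, 83]
[4, 7, 4, 3]
[9, 4]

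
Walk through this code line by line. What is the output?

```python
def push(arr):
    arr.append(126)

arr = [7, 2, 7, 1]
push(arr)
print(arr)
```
[7, 2, 7, 1, 126]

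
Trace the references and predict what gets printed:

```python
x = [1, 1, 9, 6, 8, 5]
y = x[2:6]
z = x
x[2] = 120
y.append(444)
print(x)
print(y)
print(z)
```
[1, 1, 120, 6, 8, 5]
[9, 6, 8, 5, 444]
[1, 1, 120, 6, 8, 5]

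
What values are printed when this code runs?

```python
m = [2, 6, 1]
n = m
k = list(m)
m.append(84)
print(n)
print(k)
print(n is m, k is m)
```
[2, 6, 1, 84]
[2, 6, 1]
True False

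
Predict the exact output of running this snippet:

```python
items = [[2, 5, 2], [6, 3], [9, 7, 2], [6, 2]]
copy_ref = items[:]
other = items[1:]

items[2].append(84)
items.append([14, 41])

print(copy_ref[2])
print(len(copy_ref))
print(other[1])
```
[9, 7, 2, 84]
4
[9, 7, 2, 84]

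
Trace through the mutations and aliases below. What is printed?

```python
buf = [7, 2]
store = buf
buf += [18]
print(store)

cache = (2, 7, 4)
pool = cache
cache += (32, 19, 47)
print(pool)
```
[7, 2, 18]
(2, 7, 4)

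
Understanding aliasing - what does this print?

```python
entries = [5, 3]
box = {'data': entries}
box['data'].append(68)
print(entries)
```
[5, 3, 68]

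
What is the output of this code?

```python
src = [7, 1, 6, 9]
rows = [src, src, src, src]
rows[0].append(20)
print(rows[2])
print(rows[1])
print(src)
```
[7, 1, 6, 9, 20]
[7, 1, 6, 9, 20]
[7, 1, 6, 9, 20]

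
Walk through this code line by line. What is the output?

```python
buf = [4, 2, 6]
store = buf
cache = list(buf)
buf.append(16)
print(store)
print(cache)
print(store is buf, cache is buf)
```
[4, 2, 6, 16]
[4, 2, 6]
True False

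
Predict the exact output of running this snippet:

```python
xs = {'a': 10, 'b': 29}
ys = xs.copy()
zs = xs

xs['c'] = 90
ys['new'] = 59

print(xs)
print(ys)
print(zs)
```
{'a': 10, 'b': 29, 'c': 90}
{'a': 10, 'b': 29, 'new': 59}
{'a': 10, 'b': 29, 'c': 90}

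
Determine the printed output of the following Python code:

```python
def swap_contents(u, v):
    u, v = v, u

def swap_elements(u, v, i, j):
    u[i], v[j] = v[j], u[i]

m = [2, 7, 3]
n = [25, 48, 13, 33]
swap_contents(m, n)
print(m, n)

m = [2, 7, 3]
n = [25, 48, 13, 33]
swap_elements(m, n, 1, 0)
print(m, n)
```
[2, 7, 3] [25, 48, 13, 33]
[2, 25, 3] [7, 48, 13, 33]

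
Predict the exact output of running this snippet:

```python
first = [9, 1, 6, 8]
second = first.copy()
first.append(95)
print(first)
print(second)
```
[9, 1, 6, 8, 95]
[9, 1, 6, 8]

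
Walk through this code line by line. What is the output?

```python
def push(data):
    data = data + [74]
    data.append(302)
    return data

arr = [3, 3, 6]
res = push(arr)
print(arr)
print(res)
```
[3, 3, 6]
[3, 3, 6, 74, 302]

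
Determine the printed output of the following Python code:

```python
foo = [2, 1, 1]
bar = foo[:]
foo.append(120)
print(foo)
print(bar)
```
[2, 1, 1, 120]
[2, 1, 1]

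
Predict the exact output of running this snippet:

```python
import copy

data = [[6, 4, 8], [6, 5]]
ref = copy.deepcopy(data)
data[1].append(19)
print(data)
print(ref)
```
[[6, 4, 8], [6, 5, 19]]
[[6, 4, 8], [6, 5]]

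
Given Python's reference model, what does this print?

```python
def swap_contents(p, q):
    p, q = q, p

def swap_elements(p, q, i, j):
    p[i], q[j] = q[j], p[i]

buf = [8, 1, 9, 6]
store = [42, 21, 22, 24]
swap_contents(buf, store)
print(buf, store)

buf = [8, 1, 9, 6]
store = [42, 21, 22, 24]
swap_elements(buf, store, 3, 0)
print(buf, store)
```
[8, 1, 9, 6] [42, 21, 22, 24]
[8, 1, 9, 42] [6, 21, 22, 24]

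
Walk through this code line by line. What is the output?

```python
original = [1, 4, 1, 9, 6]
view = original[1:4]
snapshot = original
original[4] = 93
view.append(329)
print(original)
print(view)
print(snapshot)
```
[1, 4, 1, 9, 93]
[4, 1, 9, 329]
[1, 4, 1, 9, 93]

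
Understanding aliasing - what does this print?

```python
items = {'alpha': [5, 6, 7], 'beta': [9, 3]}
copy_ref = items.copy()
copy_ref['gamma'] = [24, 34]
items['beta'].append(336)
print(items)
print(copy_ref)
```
{'alpha': [5, 6, 7], 'beta': [9, 3, 336]}
{'alpha': [5, 6, 7], 'beta': [9, 3, 336], 'gamma': [24, 34]}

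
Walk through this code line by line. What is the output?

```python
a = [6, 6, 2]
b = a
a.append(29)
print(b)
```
[6, 6, 2, 29]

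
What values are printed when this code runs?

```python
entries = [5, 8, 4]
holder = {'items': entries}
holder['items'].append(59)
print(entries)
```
[5, 8, 4, 59]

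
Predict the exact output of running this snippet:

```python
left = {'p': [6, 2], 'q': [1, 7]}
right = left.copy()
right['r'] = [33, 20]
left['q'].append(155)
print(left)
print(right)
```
{'p': [6, 2], 'q': [1, 7, 155]}
{'p': [6, 2], 'q': [1, 7, 155], 'r': [33, 20]}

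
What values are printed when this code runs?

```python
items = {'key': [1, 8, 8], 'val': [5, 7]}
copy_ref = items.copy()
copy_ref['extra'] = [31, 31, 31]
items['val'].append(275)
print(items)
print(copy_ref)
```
{'key': [1, 8, 8], 'val': [5, 7, 275]}
{'key': [1, 8, 8], 'val': [5, 7, 275], 'extra': [31, 31, 31]}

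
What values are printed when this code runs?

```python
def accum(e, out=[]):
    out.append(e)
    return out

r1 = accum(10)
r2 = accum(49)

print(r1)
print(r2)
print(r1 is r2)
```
[10, 49]
[10, 49]
True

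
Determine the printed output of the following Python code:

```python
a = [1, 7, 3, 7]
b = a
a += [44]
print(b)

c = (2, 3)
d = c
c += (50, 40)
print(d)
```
[1, 7, 3, 7, 44]
(2, 3)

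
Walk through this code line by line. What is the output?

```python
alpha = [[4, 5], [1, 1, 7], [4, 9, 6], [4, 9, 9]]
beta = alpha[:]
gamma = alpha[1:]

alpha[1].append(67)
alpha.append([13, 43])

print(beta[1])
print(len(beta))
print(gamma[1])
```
[1, 1, 7, 67]
4
[4, 9, 6]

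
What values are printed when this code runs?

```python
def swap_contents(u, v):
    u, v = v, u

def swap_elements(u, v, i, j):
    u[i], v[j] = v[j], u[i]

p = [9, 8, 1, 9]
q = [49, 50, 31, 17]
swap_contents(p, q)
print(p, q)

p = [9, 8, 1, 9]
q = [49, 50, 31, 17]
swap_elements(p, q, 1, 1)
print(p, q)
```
[9, 8, 1, 9] [49, 50, 31, 17]
[9, 50, 1, 9] [49, 8, 31, 17]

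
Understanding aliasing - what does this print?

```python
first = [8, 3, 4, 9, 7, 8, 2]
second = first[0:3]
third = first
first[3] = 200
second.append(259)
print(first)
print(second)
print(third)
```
[8, 3, 4, 200, 7, 8, 2]
[8, 3, 4, 259]
[8, 3, 4, 200, 7, 8, 2]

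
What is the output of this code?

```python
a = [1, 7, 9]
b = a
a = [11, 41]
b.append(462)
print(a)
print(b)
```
[11, 41]
[1, 7, 9, 462]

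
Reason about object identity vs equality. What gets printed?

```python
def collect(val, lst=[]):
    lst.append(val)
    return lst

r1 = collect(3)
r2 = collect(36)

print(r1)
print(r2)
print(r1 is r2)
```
[3, 36]
[3, 36]
True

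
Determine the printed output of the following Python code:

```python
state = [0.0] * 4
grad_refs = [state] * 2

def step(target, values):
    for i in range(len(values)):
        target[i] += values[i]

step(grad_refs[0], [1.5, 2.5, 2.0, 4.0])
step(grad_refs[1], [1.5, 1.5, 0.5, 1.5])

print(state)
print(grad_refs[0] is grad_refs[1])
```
[3.0, 4.0, 2.5, 5.5]
True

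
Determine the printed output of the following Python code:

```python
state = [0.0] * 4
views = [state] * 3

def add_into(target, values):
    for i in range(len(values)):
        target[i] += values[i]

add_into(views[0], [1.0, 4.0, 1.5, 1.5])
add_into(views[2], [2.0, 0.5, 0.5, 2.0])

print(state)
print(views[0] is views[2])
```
[3.0, 4.5, 2.0, 3.5]
True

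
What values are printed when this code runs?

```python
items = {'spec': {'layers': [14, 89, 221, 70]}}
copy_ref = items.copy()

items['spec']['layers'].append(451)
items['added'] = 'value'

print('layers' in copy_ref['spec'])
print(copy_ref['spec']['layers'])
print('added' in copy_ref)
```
True
[14, 89, 221, 70, 451]
False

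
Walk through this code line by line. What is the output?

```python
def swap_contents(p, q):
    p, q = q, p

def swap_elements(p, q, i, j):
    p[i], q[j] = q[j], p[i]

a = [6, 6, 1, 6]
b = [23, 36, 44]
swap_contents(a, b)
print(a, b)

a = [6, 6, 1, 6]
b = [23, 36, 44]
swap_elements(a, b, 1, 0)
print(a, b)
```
[6, 6, 1, 6] [23, 36, 44]
[6, 23, 1, 6] [6, 36, 44]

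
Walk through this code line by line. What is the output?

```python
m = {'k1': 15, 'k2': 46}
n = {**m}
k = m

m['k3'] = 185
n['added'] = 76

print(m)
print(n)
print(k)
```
{'k1': 15, 'k2': 46, 'k3': 185}
{'k1': 15, 'k2': 46, 'added': 76}
{'k1': 15, 'k2': 46, 'k3': 185}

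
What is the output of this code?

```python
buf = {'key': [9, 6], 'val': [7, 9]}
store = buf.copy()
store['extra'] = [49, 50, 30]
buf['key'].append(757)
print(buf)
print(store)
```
{'key': [9, 6, 757], 'val': [7, 9]}
{'key': [9, 6, 757], 'val': [7, 9], 'extra': [49, 50, 30]}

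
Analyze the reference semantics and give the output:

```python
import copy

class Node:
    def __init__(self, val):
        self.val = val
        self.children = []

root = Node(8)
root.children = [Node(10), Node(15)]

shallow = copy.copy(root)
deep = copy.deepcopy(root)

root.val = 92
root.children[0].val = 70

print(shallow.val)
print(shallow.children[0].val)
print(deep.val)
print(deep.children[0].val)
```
8
70
8
10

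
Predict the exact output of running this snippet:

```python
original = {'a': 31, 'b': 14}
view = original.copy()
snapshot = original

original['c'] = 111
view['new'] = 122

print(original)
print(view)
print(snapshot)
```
{'a': 31, 'b': 14, 'c': 111}
{'a': 31, 'b': 14, 'new': 122}
{'a': 31, 'b': 14, 'c': 111}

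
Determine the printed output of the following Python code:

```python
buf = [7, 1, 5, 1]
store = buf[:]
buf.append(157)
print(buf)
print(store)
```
[7, 1, 5, 1, 157]
[7, 1, 5, 1]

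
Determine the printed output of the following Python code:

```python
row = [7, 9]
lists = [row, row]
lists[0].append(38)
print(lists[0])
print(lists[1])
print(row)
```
[7, 9, 38]
[7, 9, 38]
[7, 9, 38]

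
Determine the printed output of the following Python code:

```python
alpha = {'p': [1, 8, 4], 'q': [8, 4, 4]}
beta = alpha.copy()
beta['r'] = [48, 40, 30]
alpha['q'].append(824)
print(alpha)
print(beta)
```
{'p': [1, 8, 4], 'q': [8, 4, 4, 824]}
{'p': [1, 8, 4], 'q': [8, 4, 4, 824], 'r': [48, 40, 30]}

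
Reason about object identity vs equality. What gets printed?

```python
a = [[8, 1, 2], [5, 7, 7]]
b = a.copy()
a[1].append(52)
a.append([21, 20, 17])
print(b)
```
[[8, 1, 2], [5, 7, 7, 52]]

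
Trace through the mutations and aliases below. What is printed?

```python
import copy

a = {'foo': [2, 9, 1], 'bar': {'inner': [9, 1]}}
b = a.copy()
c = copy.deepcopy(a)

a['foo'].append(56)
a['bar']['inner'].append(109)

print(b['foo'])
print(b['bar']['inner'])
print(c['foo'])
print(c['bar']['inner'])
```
[2, 9, 1, 56]
[9, 1, 109]
[2, 9, 1]
[9, 1]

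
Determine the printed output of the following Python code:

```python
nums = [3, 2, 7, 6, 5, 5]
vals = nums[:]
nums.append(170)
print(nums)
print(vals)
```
[3, 2, 7, 6, 5, 5, 170]
[3, 2, 7, 6, 5, 5]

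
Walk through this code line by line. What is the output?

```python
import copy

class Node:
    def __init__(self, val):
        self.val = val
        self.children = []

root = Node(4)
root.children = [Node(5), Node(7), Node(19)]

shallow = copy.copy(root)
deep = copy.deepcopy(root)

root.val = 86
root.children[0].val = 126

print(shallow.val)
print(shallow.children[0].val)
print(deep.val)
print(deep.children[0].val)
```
4
126
4
5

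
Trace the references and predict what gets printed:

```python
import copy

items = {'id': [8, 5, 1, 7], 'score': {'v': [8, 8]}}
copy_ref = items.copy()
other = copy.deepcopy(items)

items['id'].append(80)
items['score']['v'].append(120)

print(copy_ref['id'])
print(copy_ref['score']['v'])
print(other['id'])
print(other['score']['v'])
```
[8, 5, 1, 7, 80]
[8, 8, 120]
[8, 5, 1, 7]
[8, 8]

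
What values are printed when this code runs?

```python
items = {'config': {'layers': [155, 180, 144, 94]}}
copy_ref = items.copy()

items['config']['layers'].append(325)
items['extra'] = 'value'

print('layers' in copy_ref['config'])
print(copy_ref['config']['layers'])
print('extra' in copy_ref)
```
True
[155, 180, 144, 94, 325]
False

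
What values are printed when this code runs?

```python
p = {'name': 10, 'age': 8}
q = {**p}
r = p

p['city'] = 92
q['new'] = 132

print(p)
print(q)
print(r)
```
{'name': 10, 'age': 8, 'city': 92}
{'name': 10, 'age': 8, 'new': 132}
{'name': 10, 'age': 8, 'city': 92}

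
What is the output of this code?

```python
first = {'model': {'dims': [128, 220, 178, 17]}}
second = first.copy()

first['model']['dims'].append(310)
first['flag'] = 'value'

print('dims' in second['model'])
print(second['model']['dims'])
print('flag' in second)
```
True
[128, 220, 178, 17, 310]
False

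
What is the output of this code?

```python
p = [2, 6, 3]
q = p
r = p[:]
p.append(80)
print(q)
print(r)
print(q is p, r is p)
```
[2, 6, 3, 80]
[2, 6, 3]
True False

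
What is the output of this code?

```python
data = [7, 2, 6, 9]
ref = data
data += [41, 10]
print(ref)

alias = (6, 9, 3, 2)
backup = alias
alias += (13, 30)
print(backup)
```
[7, 2, 6, 9, 41, 10]
(6, 9, 3, 2)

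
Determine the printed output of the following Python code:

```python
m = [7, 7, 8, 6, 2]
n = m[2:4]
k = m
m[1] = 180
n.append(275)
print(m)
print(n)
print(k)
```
[7, 180, 8, 6, 2]
[8, 6, 275]
[7, 180, 8, 6, 2]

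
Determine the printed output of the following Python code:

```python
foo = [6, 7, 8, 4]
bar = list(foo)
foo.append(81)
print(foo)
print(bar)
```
[6, 7, 8, 4, 81]
[6, 7, 8, 4]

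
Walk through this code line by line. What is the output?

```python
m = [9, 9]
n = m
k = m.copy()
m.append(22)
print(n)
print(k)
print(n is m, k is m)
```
[9, 9, 22]
[9, 9]
True False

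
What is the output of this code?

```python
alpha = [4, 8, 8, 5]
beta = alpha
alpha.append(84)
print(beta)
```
[4, 8, 8, 5, 84]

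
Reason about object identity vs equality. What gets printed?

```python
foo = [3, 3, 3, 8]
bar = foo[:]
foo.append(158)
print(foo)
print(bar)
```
[3, 3, 3, 8, 158]
[3, 3, 3, 8]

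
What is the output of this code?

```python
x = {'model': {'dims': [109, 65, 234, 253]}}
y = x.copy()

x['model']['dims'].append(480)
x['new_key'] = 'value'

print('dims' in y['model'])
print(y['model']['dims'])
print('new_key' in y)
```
True
[109, 65, 234, 253, 480]
False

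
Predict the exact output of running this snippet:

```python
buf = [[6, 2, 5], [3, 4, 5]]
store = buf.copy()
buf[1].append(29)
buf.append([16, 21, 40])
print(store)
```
[[6, 2, 5], [3, 4, 5, 29]]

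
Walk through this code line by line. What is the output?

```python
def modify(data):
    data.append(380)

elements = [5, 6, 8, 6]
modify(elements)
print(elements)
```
[5, 6, 8, 6, 380]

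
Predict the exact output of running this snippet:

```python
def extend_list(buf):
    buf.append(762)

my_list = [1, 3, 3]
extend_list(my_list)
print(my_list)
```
[1, 3, 3, 762]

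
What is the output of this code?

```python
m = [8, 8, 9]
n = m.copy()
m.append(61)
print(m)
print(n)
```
[8, 8, 9, 61]
[8, 8, 9]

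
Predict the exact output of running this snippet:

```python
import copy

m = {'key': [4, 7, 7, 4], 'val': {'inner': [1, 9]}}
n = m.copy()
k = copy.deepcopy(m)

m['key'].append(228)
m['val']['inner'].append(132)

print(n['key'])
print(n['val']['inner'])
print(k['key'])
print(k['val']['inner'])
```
[4, 7, 7, 4, 228]
[1, 9, 132]
[4, 7, 7, 4]
[1, 9]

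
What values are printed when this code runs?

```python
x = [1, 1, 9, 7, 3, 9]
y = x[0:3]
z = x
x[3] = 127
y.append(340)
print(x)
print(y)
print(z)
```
[1, 1, 9, 127, 3, 9]
[1, 1, 9, 340]
[1, 1, 9, 127, 3, 9]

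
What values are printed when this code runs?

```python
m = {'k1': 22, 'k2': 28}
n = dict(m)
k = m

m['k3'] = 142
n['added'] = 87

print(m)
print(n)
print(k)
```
{'k1': 22, 'k2': 28, 'k3': 142}
{'k1': 22, 'k2': 28, 'added': 87}
{'k1': 22, 'k2': 28, 'k3': 142}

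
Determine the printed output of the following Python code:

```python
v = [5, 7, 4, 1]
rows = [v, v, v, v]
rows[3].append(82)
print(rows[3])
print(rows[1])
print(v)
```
[5, 7, 4, 1, 82]
[5, 7, 4, 1, 82]
[5, 7, 4, 1, 82]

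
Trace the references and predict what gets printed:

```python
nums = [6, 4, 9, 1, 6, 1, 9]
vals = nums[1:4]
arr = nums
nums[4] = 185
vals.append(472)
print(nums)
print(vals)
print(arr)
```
[6, 4, 9, 1, 185, 1, 9]
[4, 9, 1, 472]
[6, 4, 9, 1, 185, 1, 9]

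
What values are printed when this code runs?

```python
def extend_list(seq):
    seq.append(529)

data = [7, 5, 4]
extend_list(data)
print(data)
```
[7, 5, 4, 529]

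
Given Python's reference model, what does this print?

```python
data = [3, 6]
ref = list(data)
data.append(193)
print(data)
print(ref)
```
[3, 6, 193]
[3, 6]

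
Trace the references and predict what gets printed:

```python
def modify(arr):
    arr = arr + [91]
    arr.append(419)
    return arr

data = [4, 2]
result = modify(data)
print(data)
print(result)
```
[4, 2]
[4, 2, 91, 419]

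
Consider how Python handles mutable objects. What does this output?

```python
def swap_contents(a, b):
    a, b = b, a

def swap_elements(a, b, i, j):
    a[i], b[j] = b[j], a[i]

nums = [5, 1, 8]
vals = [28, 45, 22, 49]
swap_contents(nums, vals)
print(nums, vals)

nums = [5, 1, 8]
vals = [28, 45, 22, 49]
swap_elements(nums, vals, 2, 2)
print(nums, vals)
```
[5, 1, 8] [28, 45, 22, 49]
[5, 1, 22] [28, 45, 8, 49]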